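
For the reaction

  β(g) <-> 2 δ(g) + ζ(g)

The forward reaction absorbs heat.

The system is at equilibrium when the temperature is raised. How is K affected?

K depends on temperature via the van 't Hoff relation. The forward reaction is endothermic, so raising T increases K.

increases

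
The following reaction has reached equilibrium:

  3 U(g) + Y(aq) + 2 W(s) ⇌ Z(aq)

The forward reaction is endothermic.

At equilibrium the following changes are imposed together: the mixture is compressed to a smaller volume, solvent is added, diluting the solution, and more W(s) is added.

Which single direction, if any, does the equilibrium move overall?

right

Gas moles: reactants 3, products 0 (Δn_gas = -3). Compression shifts the system toward the side with fewer moles of gas — to the right.
Dilution scales every aqueous concentration by the same factor. Δn_aq = 1 − 1 = 0, so Q is unchanged — no shift.
W is a pure solid; its activity is 1 regardless of amount, so Q is unaffected — no shift from this change.
Only the nonzero effect(s) matter; the net shift is to the right.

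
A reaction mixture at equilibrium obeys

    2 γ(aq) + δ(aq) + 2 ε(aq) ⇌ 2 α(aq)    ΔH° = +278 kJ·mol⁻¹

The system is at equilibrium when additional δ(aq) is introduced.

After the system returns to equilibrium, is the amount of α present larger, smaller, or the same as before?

increases

Adding δ (aq), a reactant, drives the reaction to the right.
The net shift is to the right. α is a product, so its amount increases.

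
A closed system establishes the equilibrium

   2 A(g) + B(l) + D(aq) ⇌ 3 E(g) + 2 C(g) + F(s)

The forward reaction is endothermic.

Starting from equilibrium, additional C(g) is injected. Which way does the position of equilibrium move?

left

Adding C (g), a product, drives the reaction to the left.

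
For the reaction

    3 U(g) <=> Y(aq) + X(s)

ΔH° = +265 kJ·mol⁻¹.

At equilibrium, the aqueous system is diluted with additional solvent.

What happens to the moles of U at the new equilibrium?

decreases

Dilution lowers every aqueous concentration by the same factor. Δn_aq = 1 − 0 = +1, so the system shifts toward the side with more dissolved moles — to the right.
The net shift is to the right. U is a reactant, so its amount decreases.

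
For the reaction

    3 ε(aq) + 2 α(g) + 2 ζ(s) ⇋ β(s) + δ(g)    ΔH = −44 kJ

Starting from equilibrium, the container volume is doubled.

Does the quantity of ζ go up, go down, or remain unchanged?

Gas moles: reactants 2, products 1 (Δn_gas = -1). Expansion shifts the system toward the side with more moles of gas — to the left.
The net shift is to the left. ζ is a reactant, so its amount increases.

increases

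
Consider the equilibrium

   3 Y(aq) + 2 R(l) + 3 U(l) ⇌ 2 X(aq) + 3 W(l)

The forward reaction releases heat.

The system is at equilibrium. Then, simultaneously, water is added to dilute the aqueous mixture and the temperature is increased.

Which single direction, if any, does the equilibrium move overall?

left

Dilution lowers every aqueous concentration by the same factor. Δn_aq = 2 − 3 = -1, so the system shifts toward the side with more dissolved moles — to the left.
The forward reaction is exothermic. Raising T favours the endothermic direction — shift to the left.
All effects act in the same direction — net shift to the left.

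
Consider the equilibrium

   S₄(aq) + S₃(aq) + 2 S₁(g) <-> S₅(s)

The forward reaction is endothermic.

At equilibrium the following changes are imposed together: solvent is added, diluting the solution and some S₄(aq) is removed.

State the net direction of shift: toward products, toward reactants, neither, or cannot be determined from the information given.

left

Dilution lowers every aqueous concentration by the same factor. Δn_aq = 0 − 2 = -2, so the system shifts toward the side with more dissolved moles — to the left.
Removing S₄ (aq), a reactant, drives the reaction to the left.
All effects act in the same direction — net shift to the left.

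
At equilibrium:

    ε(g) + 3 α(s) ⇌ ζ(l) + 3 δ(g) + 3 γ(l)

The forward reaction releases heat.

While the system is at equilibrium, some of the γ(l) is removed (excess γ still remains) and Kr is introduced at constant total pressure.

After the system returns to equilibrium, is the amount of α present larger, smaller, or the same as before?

γ is a pure liquid; its activity is 1 regardless of amount, so Q is unaffected — no shift from this change.
Adding inert gas at constant total pressure expands the volume and lowers every reacting partial pressure. With Δn_gas = 3 − 1 = +2, Q moves away from K toward the side with fewer gas moles, so the system shifts toward the side with more gas moles — to the right.
The net shift is to the right. α is a reactant, so its amount decreases.

decreases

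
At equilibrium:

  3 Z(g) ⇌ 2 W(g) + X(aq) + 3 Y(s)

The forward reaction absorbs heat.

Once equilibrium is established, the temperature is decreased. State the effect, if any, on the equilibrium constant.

decreases

K depends on temperature via the van 't Hoff relation. The forward reaction is endothermic, so lowering T decreases K.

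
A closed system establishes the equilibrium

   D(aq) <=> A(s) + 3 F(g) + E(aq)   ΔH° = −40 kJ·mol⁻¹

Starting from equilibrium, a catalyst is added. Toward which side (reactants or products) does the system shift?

no shift

A catalyst speeds both forward and reverse rates equally; it changes neither Q nor K — no shift from this change.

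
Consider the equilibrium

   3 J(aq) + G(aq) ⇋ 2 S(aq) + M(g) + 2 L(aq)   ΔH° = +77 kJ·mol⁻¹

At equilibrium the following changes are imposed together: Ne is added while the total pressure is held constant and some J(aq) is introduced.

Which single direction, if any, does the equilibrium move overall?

Adding inert gas at constant total pressure expands the volume and lowers every reacting partial pressure. With Δn_gas = 1 − 0 = +1, Q moves away from K toward the side with fewer gas moles, so the system shifts toward the side with more gas moles — to the right.
Adding J (aq), a reactant, drives the reaction to the right.
All effects act in the same direction — net shift to the right.

right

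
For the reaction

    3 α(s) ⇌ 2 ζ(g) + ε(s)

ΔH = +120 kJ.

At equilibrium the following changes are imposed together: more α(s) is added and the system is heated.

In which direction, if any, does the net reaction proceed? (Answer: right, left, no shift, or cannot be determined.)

α is a pure solid; its activity is 1 regardless of amount, so Q is unaffected — no shift from this change.
The forward reaction is endothermic. Raising T favours the endothermic direction — shift to the right.
Only the nonzero effect(s) matter; the net shift is to the right.

right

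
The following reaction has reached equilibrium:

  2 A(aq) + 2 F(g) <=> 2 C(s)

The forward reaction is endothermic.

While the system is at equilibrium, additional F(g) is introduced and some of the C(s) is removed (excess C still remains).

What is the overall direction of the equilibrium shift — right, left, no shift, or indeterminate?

Adding F (g), a reactant, drives the reaction to the right.
C is a pure solid; its activity is 1 regardless of amount, so Q is unaffected — no shift from this change.
Only the nonzero effect(s) matter; the net shift is to the right.

right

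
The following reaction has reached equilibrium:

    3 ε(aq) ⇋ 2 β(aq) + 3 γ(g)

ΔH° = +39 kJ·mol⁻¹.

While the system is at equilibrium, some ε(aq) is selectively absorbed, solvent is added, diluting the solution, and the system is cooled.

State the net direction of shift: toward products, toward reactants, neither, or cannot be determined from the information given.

left

Removing ε (aq), a reactant, drives the reaction to the left.
Dilution lowers every aqueous concentration by the same factor. Δn_aq = 2 − 3 = -1, so the system shifts toward the side with more dissolved moles — to the left.
The forward reaction is endothermic. Lowering T favours the exothermic direction — shift to the left.
All effects act in the same direction — net shift to the left.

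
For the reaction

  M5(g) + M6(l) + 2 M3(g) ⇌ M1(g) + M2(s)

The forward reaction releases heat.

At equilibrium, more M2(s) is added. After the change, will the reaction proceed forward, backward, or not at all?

M2 is a pure solid; its activity is 1 regardless of amount, so Q is unaffected — no shift from this change.

no shift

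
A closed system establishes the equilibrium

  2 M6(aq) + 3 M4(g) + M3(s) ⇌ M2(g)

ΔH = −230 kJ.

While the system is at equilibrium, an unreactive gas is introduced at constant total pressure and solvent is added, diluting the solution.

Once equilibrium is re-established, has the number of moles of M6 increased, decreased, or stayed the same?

increases

Adding inert gas at constant total pressure expands the volume and lowers every reacting partial pressure. With Δn_gas = 1 − 3 = -2, Q moves away from K toward the side with fewer gas moles, so the system shifts toward the side with more gas moles — to the left.
Dilution lowers every aqueous concentration by the same factor. Δn_aq = 0 − 2 = -2, so the system shifts toward the side with more dissolved moles — to the left.
The net shift is to the left. M6 is a reactant, so its amount increases.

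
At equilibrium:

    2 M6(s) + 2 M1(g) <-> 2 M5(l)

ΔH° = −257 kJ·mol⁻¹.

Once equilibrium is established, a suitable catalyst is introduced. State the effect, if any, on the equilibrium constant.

unchanged

The equilibrium constant depends only on temperature. This perturbation changes neither the position of equilibrium nor K.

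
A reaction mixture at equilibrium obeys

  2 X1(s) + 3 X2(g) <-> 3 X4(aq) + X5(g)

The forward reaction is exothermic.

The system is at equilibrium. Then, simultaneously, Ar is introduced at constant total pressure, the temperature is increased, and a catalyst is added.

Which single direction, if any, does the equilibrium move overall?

Adding inert gas at constant total pressure expands the volume and lowers every reacting partial pressure. With Δn_gas = 1 − 3 = -2, Q moves away from K toward the side with fewer gas moles, so the system shifts toward the side with more gas moles — to the left.
The forward reaction is exothermic. Raising T favours the endothermic direction — shift to the left.
A catalyst speeds both forward and reverse rates equally; it changes neither Q nor K — no shift from this change.
Only the nonzero effect(s) matter; the net shift is to the left.

left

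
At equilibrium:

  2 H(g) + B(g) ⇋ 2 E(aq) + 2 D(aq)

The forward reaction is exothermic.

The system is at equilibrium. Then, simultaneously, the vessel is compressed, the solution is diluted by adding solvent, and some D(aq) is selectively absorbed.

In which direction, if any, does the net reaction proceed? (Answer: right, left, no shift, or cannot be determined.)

right

Gas moles: reactants 3, products 0 (Δn_gas = -3). Compression shifts the system toward the side with fewer moles of gas — to the right.
Dilution lowers every aqueous concentration by the same factor. Δn_aq = 4 − 0 = +4, so the system shifts toward the side with more dissolved moles — to the right.
Removing D (aq), a product, drives the reaction to the right.
All effects act in the same direction — net shift to the right.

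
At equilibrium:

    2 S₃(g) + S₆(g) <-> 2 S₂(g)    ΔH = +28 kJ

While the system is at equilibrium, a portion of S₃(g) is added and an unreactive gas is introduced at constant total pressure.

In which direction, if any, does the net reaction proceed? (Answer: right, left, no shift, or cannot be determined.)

cannot be determined

Adding S₃ (g), a reactant, drives the reaction to the right.
Adding inert gas at constant total pressure expands the volume and lowers every reacting partial pressure. With Δn_gas = 2 − 3 = -1, Q moves away from K toward the side with fewer gas moles, so the system shifts toward the side with more gas moles — to the left.
The individual effects push in opposite directions; without quantitative information the net direction cannot be determined.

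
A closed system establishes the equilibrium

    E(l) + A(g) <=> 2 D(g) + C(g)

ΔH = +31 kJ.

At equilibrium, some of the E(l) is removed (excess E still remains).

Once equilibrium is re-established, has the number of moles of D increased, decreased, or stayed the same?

E is a pure liquid; its activity is 1 regardless of amount, so Q is unaffected — no shift from this change.
No net shift occurs, so the amount of D is unchanged.

unchanged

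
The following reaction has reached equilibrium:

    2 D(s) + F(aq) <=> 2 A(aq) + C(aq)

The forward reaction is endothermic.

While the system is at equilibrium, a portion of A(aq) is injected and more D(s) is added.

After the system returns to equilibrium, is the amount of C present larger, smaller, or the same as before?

decreases

Adding A (aq), a product, drives the reaction to the left.
D is a pure solid; its activity is 1 regardless of amount, so Q is unaffected — no shift from this change.
The net shift is to the left. C is a product, so its amount decreases.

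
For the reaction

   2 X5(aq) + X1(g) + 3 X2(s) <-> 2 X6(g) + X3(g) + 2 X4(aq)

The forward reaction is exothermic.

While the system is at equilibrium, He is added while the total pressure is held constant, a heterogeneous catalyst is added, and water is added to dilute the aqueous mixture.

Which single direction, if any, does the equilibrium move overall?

right

Adding inert gas at constant total pressure expands the volume and lowers every reacting partial pressure. With Δn_gas = 3 − 1 = +2, Q moves away from K toward the side with fewer gas moles, so the system shifts toward the side with more gas moles — to the right.
A catalyst speeds both forward and reverse rates equally; it changes neither Q nor K — no shift from this change.
Dilution scales every aqueous concentration by the same factor. Δn_aq = 2 − 2 = 0, so Q is unchanged — no shift.
Only the nonzero effect(s) matter; the net shift is to the right.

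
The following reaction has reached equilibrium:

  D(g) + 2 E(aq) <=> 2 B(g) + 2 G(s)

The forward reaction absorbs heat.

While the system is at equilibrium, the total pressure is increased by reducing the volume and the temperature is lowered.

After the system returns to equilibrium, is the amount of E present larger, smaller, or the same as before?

Gas moles: reactants 1, products 2 (Δn_gas = +1). Compression shifts the system toward the side with fewer moles of gas — to the left.
The forward reaction is endothermic. Lowering T favours the exothermic direction — shift to the left.
The net shift is to the left. E is a reactant, so its amount increases.

increases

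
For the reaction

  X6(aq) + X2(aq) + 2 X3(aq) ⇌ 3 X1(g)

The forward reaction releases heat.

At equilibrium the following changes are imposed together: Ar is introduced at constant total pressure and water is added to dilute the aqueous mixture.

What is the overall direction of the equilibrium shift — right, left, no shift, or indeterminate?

Adding inert gas at constant total pressure expands the volume and lowers every reacting partial pressure. With Δn_gas = 3 − 0 = +3, Q moves away from K toward the side with fewer gas moles, so the system shifts toward the side with more gas moles — to the right.
Dilution lowers every aqueous concentration by the same factor. Δn_aq = 0 − 4 = -4, so the system shifts toward the side with more dissolved moles — to the left.
The individual effects push in opposite directions; without quantitative information the net direction cannot be determined.

cannot be determined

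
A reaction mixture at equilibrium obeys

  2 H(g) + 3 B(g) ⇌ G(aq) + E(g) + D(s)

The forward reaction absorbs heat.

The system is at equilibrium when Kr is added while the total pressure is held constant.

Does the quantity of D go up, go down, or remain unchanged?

Adding inert gas at constant total pressure expands the volume and lowers every reacting partial pressure. With Δn_gas = 1 − 5 = -4, Q moves away from K toward the side with fewer gas moles, so the system shifts toward the side with more gas moles — to the left.
The net shift is to the left. D is a product, so its amount decreases.

decreases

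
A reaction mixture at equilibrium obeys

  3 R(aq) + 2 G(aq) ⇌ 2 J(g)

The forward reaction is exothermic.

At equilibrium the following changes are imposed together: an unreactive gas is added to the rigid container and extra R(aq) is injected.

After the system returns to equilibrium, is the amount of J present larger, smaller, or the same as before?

increases

At constant volume, adding an inert gas leaves every reacting species' partial pressure unchanged, so Q is unchanged — no shift from this change.
Adding R (aq), a reactant, drives the reaction to the right.
The net shift is to the right. J is a product, so its amount increases.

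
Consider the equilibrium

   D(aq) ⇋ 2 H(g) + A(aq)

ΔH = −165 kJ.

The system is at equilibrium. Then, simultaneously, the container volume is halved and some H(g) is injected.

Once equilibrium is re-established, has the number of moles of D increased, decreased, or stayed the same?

increases

Gas moles: reactants 0, products 2 (Δn_gas = +2). Compression shifts the system toward the side with fewer moles of gas — to the left.
Adding H (g), a product, drives the reaction to the left.
The net shift is to the left. D is a reactant, so its amount increases.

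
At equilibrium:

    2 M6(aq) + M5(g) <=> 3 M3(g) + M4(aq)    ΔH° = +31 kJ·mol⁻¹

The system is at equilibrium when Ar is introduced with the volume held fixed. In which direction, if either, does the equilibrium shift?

At constant volume, adding an inert gas leaves every reacting species' partial pressure unchanged, so Q is unchanged — no shift from this change.

no shift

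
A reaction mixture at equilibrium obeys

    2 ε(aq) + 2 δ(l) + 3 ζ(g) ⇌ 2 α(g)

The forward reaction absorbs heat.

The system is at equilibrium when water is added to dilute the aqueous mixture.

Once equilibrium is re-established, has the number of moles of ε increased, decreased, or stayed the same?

increases

Dilution lowers every aqueous concentration by the same factor. Δn_aq = 0 − 2 = -2, so the system shifts toward the side with more dissolved moles — to the left.
The net shift is to the left. ε is a reactant, so its amount increases.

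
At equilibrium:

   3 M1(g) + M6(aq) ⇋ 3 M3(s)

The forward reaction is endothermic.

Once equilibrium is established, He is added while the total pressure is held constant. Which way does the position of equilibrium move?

left

Adding inert gas at constant total pressure expands the volume and lowers every reacting partial pressure. With Δn_gas = 0 − 3 = -3, Q moves away from K toward the side with fewer gas moles, so the system shifts toward the side with more gas moles — to the left.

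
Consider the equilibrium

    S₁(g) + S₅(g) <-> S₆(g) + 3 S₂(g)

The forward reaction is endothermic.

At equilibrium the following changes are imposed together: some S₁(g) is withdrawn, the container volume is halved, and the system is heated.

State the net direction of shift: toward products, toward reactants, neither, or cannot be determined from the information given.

cannot be determined

Removing S₁ (g), a reactant, drives the reaction to the left.
Gas moles: reactants 2, products 4 (Δn_gas = +2). Compression shifts the system toward the side with fewer moles of gas — to the left.
The forward reaction is endothermic. Raising T favours the endothermic direction — shift to the right.
The individual effects push in opposite directions; without quantitative information the net direction cannot be determined.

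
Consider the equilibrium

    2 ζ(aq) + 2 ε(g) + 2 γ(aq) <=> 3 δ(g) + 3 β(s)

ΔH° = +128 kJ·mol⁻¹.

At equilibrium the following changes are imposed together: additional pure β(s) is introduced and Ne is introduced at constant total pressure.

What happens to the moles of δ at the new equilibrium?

β is a pure solid; its activity is 1 regardless of amount, so Q is unaffected — no shift from this change.
Adding inert gas at constant total pressure expands the volume and lowers every reacting partial pressure. With Δn_gas = 3 − 2 = +1, Q moves away from K toward the side with fewer gas moles, so the system shifts toward the side with more gas moles — to the right.
The net shift is to the right. δ is a product, so its amount increases.

increases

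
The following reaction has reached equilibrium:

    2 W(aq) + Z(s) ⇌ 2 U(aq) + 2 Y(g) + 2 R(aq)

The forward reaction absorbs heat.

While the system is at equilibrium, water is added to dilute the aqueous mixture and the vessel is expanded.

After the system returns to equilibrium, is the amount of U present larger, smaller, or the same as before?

Dilution lowers every aqueous concentration by the same factor. Δn_aq = 4 − 2 = +2, so the system shifts toward the side with more dissolved moles — to the right.
Gas moles: reactants 0, products 2 (Δn_gas = +2). Expansion shifts the system toward the side with more moles of gas — to the right.
The net shift is to the right. U is a product, so its amount increases.

increases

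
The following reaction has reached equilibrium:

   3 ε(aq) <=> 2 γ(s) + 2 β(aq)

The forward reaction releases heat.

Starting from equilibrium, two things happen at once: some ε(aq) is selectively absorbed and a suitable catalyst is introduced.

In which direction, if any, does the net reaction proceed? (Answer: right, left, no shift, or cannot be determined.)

Removing ε (aq), a reactant, drives the reaction to the left.
A catalyst speeds both forward and reverse rates equally; it changes neither Q nor K — no shift from this change.
Only the nonzero effect(s) matter; the net shift is to the left.

left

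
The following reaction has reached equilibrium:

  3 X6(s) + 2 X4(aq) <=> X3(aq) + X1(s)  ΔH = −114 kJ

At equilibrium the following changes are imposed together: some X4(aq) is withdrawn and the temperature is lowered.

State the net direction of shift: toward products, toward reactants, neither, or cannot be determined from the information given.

cannot be determined

Removing X4 (aq), a reactant, drives the reaction to the left.
The forward reaction is exothermic. Lowering T favours the exothermic direction — shift to the right.
The individual effects push in opposite directions; without quantitative information the net direction cannot be determined.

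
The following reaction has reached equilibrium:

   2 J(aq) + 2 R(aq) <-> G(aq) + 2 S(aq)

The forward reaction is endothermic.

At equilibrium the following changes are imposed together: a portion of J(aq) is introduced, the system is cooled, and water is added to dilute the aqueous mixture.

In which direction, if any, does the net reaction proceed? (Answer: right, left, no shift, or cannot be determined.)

Adding J (aq), a reactant, drives the reaction to the right.
The forward reaction is endothermic. Lowering T favours the exothermic direction — shift to the left.
Dilution lowers every aqueous concentration by the same factor. Δn_aq = 3 − 4 = -1, so the system shifts toward the side with more dissolved moles — to the left.
The individual effects push in opposite directions; without quantitative information the net direction cannot be determined.

cannot be determined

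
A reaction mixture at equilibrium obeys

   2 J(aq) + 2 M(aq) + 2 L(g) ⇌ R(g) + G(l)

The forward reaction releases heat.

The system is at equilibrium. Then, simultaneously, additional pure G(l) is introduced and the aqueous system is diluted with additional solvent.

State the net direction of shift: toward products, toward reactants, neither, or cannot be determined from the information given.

left

G is a pure liquid; its activity is 1 regardless of amount, so Q is unaffected — no shift from this change.
Dilution lowers every aqueous concentration by the same factor. Δn_aq = 0 − 4 = -4, so the system shifts toward the side with more dissolved moles — to the left.
Only the nonzero effect(s) matter; the net shift is to the left.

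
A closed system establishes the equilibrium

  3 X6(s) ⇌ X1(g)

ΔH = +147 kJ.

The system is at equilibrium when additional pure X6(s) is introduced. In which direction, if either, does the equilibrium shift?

no shift

X6 is a pure solid; its activity is 1 regardless of amount, so Q is unaffected — no shift from this change.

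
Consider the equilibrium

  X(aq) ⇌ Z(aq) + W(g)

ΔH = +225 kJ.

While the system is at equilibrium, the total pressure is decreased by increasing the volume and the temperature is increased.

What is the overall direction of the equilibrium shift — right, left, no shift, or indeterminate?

right

Gas moles: reactants 0, products 1 (Δn_gas = +1). Expansion shifts the system toward the side with more moles of gas — to the right.
The forward reaction is endothermic. Raising T favours the endothermic direction — shift to the right.
All effects act in the same direction — net shift to the right.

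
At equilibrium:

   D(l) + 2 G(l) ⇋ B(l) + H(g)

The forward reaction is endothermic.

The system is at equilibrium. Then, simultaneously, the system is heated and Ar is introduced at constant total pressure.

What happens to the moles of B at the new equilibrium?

The forward reaction is endothermic. Raising T favours the endothermic direction — shift to the right.
Adding inert gas at constant total pressure expands the volume and lowers every reacting partial pressure. With Δn_gas = 1 − 0 = +1, Q moves away from K toward the side with fewer gas moles, so the system shifts toward the side with more gas moles — to the right.
The net shift is to the right. B is a product, so its amount increases.

increases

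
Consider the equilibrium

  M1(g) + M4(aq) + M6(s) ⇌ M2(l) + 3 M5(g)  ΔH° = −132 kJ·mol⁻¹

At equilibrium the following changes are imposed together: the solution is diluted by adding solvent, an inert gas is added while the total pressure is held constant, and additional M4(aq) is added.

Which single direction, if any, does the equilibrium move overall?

Dilution lowers every aqueous concentration by the same factor. Δn_aq = 0 − 1 = -1, so the system shifts toward the side with more dissolved moles — to the left.
Adding inert gas at constant total pressure expands the volume and lowers every reacting partial pressure. With Δn_gas = 3 − 1 = +2, Q moves away from K toward the side with fewer gas moles, so the system shifts toward the side with more gas moles — to the right.
Adding M4 (aq), a reactant, drives the reaction to the right.
The individual effects push in opposite directions; without quantitative information the net direction cannot be determined.

cannot be determined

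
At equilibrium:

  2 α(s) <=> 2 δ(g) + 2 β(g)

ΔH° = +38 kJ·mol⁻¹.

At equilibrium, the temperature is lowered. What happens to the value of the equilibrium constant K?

decreases

K depends on temperature via the van 't Hoff relation. The forward reaction is endothermic, so lowering T decreases K.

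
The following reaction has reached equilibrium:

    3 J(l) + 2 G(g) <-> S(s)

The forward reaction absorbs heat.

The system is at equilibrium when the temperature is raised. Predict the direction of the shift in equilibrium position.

The forward reaction is endothermic. Raising T favours the endothermic direction — shift to the right.

right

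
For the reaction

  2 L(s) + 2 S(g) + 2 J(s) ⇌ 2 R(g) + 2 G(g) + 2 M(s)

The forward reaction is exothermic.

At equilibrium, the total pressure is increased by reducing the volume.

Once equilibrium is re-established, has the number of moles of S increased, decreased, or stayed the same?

Gas moles: reactants 2, products 4 (Δn_gas = +2). Compression shifts the system toward the side with fewer moles of gas — to the left.
The net shift is to the left. S is a reactant, so its amount increases.

increases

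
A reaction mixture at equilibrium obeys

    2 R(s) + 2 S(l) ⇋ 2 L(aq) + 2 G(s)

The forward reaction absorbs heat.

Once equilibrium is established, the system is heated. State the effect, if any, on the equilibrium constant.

increases

K depends on temperature via the van 't Hoff relation. The forward reaction is endothermic, so raising T increases K.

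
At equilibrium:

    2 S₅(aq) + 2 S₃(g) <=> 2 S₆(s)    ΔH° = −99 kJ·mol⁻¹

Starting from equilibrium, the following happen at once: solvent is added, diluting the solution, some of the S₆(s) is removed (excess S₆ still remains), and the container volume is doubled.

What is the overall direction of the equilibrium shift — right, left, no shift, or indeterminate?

left

Dilution lowers every aqueous concentration by the same factor. Δn_aq = 0 − 2 = -2, so the system shifts toward the side with more dissolved moles — to the left.
S₆ is a pure solid; its activity is 1 regardless of amount, so Q is unaffected — no shift from this change.
Gas moles: reactants 2, products 0 (Δn_gas = -2). Expansion shifts the system toward the side with more moles of gas — to the left.
Only the nonzero effect(s) matter; the net shift is to the left.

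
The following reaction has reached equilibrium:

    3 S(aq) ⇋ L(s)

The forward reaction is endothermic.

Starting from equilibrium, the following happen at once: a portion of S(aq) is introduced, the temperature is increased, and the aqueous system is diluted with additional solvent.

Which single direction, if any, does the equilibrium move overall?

cannot be determined

Adding S (aq), a reactant, drives the reaction to the right.
The forward reaction is endothermic. Raising T favours the endothermic direction — shift to the right.
Dilution lowers every aqueous concentration by the same factor. Δn_aq = 0 − 3 = -3, so the system shifts toward the side with more dissolved moles — to the left.
The individual effects push in opposite directions; without quantitative information the net direction cannot be determined.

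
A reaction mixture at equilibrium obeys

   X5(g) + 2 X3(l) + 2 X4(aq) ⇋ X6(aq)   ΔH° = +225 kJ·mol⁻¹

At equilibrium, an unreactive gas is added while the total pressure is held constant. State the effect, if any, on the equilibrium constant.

The equilibrium constant depends only on temperature. This perturbation may move the position of equilibrium, but since T is unchanged, K itself is unchanged.

unchanged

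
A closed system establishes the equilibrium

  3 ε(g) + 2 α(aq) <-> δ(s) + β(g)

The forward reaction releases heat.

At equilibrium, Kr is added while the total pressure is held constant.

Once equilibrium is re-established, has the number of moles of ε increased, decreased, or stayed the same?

increases

Adding inert gas at constant total pressure expands the volume and lowers every reacting partial pressure. With Δn_gas = 1 − 3 = -2, Q moves away from K toward the side with fewer gas moles, so the system shifts toward the side with more gas moles — to the left.
The net shift is to the left. ε is a reactant, so its amount increases.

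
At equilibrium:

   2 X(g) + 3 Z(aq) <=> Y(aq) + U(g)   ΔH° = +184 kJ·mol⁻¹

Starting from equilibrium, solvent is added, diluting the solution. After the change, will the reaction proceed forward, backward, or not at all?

Dilution lowers every aqueous concentration by the same factor. Δn_aq = 1 − 3 = -2, so the system shifts toward the side with more dissolved moles — to the left.

left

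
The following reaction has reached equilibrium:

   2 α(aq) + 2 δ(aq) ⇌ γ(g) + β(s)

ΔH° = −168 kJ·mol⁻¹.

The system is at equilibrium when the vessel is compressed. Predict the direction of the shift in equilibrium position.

left

Gas moles: reactants 0, products 1 (Δn_gas = +1). Compression shifts the system toward the side with fewer moles of gas — to the left.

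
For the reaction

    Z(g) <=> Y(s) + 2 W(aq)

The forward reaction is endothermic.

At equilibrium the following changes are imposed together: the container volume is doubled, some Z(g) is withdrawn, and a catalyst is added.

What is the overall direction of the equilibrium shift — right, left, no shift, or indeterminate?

Gas moles: reactants 1, products 0 (Δn_gas = -1). Expansion shifts the system toward the side with more moles of gas — to the left.
Removing Z (g), a reactant, drives the reaction to the left.
A catalyst speeds both forward and reverse rates equally; it changes neither Q nor K — no shift from this change.
Only the nonzero effect(s) matter; the net shift is to the left.

left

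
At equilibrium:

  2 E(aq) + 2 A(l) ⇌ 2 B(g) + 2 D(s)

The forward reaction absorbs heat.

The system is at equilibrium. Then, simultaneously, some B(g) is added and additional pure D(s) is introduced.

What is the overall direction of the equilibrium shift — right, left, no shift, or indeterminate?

left

Adding B (g), a product, drives the reaction to the left.
D is a pure solid; its activity is 1 regardless of amount, so Q is unaffected — no shift from this change.
Only the nonzero effect(s) matter; the net shift is to the left.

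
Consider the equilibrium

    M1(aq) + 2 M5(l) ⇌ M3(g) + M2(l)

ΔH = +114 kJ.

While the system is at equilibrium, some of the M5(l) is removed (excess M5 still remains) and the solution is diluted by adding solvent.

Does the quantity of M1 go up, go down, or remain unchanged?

increases

M5 is a pure liquid; its activity is 1 regardless of amount, so Q is unaffected — no shift from this change.
Dilution lowers every aqueous concentration by the same factor. Δn_aq = 0 − 1 = -1, so the system shifts toward the side with more dissolved moles — to the left.
The net shift is to the left. M1 is a reactant, so its amount increases.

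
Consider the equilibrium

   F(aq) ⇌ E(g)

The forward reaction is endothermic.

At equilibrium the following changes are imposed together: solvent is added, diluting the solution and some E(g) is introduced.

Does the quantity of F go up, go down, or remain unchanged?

Dilution lowers every aqueous concentration by the same factor. Δn_aq = 0 − 1 = -1, so the system shifts toward the side with more dissolved moles — to the left.
Adding E (g), a product, drives the reaction to the left.
The net shift is to the left. F is a reactant, so its amount increases.

increases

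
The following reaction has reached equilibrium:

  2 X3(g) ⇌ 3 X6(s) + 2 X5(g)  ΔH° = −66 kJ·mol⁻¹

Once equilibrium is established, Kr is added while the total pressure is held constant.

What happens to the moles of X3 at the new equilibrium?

unchanged

Adding inert gas at constant total pressure expands the volume, scaling every reacting partial pressure by the same factor. Δn_gas = 2 − 2 = 0, so Q is unchanged — no shift.
No net shift occurs, so the amount of X3 is unchanged.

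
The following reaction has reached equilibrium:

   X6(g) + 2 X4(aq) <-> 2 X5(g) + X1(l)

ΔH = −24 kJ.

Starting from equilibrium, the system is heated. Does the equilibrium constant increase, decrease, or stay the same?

decreases

K depends on temperature via the van 't Hoff relation. The forward reaction is exothermic, so raising T decreases K.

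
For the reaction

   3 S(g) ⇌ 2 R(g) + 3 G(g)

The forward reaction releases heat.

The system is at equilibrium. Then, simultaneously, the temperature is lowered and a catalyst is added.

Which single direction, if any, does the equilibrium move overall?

right

The forward reaction is exothermic. Lowering T favours the exothermic direction — shift to the right.
A catalyst speeds both forward and reverse rates equally; it changes neither Q nor K — no shift from this change.
Only the nonzero effect(s) matter; the net shift is to the right.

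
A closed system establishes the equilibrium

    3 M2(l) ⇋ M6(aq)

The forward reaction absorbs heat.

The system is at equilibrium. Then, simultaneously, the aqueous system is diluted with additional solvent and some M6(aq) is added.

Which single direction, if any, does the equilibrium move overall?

Dilution lowers every aqueous concentration by the same factor. Δn_aq = 1 − 0 = +1, so the system shifts toward the side with more dissolved moles — to the right.
Adding M6 (aq), a product, drives the reaction to the left.
The individual effects push in opposite directions; without quantitative information the net direction cannot be determined.

cannot be determined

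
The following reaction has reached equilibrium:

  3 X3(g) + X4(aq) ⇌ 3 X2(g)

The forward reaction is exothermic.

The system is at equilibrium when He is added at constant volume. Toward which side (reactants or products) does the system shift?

no shift

At constant volume, adding an inert gas leaves every reacting species' partial pressure unchanged, so Q is unchanged — no shift from this change.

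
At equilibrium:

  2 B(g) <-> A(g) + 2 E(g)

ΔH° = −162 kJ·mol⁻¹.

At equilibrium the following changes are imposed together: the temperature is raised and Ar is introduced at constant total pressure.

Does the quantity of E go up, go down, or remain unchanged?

cannot be determined

The forward reaction is exothermic. Raising T favours the endothermic direction — shift to the left.
Adding inert gas at constant total pressure expands the volume and lowers every reacting partial pressure. With Δn_gas = 3 − 2 = +1, Q moves away from K toward the side with fewer gas moles, so the system shifts toward the side with more gas moles — to the right.
The two effects oppose each other, so the net shift — and hence the change in E — cannot be determined from the given information.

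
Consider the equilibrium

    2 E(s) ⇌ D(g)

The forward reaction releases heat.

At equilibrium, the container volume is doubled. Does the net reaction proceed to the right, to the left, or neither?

right

Gas moles: reactants 0, products 1 (Δn_gas = +1). Expansion shifts the system toward the side with more moles of gas — to the right.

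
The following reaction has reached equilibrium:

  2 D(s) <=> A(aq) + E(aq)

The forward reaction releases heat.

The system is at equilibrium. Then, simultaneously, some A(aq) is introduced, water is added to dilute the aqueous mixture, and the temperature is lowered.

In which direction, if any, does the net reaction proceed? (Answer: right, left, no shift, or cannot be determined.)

cannot be determined

Adding A (aq), a product, drives the reaction to the left.
Dilution lowers every aqueous concentration by the same factor. Δn_aq = 2 − 0 = +2, so the system shifts toward the side with more dissolved moles — to the right.
The forward reaction is exothermic. Lowering T favours the exothermic direction — shift to the right.
The individual effects push in opposite directions; without quantitative information the net direction cannot be determined.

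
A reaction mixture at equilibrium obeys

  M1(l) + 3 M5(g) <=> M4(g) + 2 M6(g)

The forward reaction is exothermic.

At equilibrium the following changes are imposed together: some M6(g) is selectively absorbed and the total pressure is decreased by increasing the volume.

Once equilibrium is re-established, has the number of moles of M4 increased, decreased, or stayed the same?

increases

Removing M6 (g), a product, drives the reaction to the right.
Gas moles: reactants 3, products 3. Δn_gas = 0, so a volume change leaves Q equal to K — no shift from this change.
The net shift is to the right. M4 is a product, so its amount increases.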